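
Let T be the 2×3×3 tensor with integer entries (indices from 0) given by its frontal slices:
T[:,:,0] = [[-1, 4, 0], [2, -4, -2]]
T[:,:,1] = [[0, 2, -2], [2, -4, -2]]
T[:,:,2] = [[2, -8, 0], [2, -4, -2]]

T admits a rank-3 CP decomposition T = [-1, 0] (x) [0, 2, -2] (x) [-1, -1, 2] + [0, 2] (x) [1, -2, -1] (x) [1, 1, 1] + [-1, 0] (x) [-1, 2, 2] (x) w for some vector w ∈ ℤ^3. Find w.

w = [-1, 0, 2]

Subtract the known terms from T to get the rank-1 residual R = [-1, 0] (x) [-1, 2, 2] (x) w, so R[i,j,k] = a[i]·b[j]·w[k]. Pick indices with nonzero a[0]·b[0] = (-1)·(-1) = 1. Only the fibre through (0,0,·) is needed: R[0,0,:] = T[0,0,:] − Σₗ aₗ[0]bₗ[0]cₗ = [-1, 0, 2] − (-1)·(0)·[-1, -1, 2] − (0)·(1)·[1, 1, 1] = [-1, 0, 2]. Then w[k] = R[0,0,k] / 1 for each k, giving w = [-1, 0, 2] / 1 = [-1, 0, 2].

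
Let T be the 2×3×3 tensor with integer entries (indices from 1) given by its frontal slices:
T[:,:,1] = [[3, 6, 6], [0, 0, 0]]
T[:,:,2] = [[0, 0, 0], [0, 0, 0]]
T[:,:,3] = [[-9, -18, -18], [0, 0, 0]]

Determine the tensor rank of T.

1

Lower bound: T ≠ 0 (e.g. T[1,1,1] = 3), so rank(T) ≥ 1.
Upper bound: if T = a ⊗ b ⊗ c then every fibre of T is a multiple of the corresponding factor, so read the factors off the fibres through the nonzero entry T[1,1,1] = 3.
The mode-1 fibre T[:,1,1] = [3, 0] gives a = [1, 0] (primitive direction); the mode-2 fibre T[1,:,1] = [3, 6, 6] gives b = [1, 2, 2]; then c[k] = T[1,1,k] / (a[1]·b[1]) = [3, 0, -9] / 1 = [3, 0, -9].
Expanding [1, 0] ⊗ [1, 2, 2] ⊗ [3, 0, -9] reproduces all 18 entries of T, so T = [1, 0] ⊗ [1, 2, 2] ⊗ [3, 0, -9] and rank(T) ≤ 1.
These bounds meet, so rank(T) = 1.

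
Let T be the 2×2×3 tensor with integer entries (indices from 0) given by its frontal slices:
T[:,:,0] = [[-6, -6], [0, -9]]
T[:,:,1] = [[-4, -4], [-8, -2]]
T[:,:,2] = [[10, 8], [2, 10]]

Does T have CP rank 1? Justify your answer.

No

The mode-3 unfolding of T (rows indexed by k, columns by (i,j) = (0,0), (0,1), (1,0), (1,1)) is [[-6, -6, 0, -9], [-4, -4, -8, -2], [10, 8, 2, 10]].
There the 3×3 minor on rows k ∈ {0, 1, 2}, columns (i,j) ∈ {(0,0), (0,1), (1,0)} is det [[-6, -6, 0], [-4, -4, -8], [10, 8, 2]] = 96 ≠ 0, so this unfolding has rank ≥ 3; CP rank is at least every unfolding rank, so rank(T) ≥ 3.
In particular rank(T) ≥ 3 > 1, so T is not rank-1.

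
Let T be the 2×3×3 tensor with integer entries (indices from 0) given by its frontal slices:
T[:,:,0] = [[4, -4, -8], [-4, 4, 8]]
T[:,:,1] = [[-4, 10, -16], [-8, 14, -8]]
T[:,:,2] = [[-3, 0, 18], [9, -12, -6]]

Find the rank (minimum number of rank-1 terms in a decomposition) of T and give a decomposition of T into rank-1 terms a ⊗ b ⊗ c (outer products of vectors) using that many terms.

Lower bound: in the mode-2 unfolding of T (rows indexed by j, columns by (i,k)) the 2×2 minor on rows j ∈ {0, 1}, columns (i,k) ∈ {(0,0), (0,1)} is det [[4, -4], [-4, 10]] = 24 ≠ 0, so that unfolding has rank ≥ 2 and hence rank(T) ≥ 2 (CP rank is at least every unfolding rank, though it can be larger).
Upper bound: with S_k = T[:,:,k], the two rank-1 terms a₁b₁ᵀ, a₂b₂ᵀ are the rank-1 members of the pencil x·S₀ + y·S₁.
The 2×2 minor of x·S₀ + y·S₁ on rows {0,1}, columns {0,1} is 48·xy + 24·y² = 24·(y)(2·x + y), vanishing at (x:y) = (1:0) and (1:-2).
M₁ = S₀ = [[4, -4, -8], [-4, 4, 8]] = 4·[1, -1][1, -1, -2]ᵀ and M₂ = S₀ − 2·S₁ = [[12, -24, 24], [12, -24, 24]] = 12·[1, 1][1, -2, 2]ᵀ, so take a₁ = [1, -1], b₁ = [1, -1, -2], a₂ = [1, 1], b₂ = [1, -2, 2].
Each slice is an integer combination of E₁ = a₁b₁ᵀ and E₂ = a₂b₂ᵀ: S₀ = 4·E₁, S₁ = 2·E₁ − 6·E₂, S₂ = −6·E₁ + 3·E₂; reading off coefficients, c₁ = [4, 2, -6] and c₂ = [0, -6, 3].
Hence T = [1, -1] ⊗ [1, -1, -2] ⊗ [4, 2, -6] + [1, 1] ⊗ [1, -2, 2] ⊗ [0, -6, 3], so rank(T) ≤ 2.
These bounds meet, so rank(T) = 2.

rank(T) = 2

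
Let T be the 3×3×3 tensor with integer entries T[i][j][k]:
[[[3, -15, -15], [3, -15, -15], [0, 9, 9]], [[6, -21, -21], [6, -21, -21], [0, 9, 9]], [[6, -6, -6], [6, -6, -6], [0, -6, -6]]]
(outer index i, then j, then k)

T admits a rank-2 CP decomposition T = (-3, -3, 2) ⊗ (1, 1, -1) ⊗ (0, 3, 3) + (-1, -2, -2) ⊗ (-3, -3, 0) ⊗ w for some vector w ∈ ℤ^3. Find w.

w = (1, -2, -2)

Subtract the known terms from T to get the rank-1 residual R = (-1, -2, -2) ⊗ (-3, -3, 0) ⊗ w, so R[i,j,k] = a[i]·b[j]·w[k]. Pick indices with nonzero a[0]·b[0] = (-1)·(-3) = 3. Only the fibre through (0,0,·) is needed: R[0,0,:] = T[0,0,:] − Σₗ aₗ[0]bₗ[0]cₗ = [3, -15, -15] − (-3)·(1)·(0, 3, 3) = [3, -6, -6]. Then w[k] = R[0,0,k] / 3 for each k, giving w = [3, -6, -6] / 3 = (1, -2, -2).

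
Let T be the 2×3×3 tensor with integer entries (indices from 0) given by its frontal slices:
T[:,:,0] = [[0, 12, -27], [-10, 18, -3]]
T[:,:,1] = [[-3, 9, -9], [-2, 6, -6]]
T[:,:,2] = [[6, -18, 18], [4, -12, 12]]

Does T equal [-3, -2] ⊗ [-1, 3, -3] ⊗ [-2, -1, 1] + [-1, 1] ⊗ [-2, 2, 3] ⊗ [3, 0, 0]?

No

Reconstruct entry (0,0,2) from the claimed factors: Σₗ aₗ[0]bₗ[0]cₗ[2] = (-3)·(-1)·(1) + (-1)·(-2)·(0) = 3, but T[0,0,2] = 6. The claim is false.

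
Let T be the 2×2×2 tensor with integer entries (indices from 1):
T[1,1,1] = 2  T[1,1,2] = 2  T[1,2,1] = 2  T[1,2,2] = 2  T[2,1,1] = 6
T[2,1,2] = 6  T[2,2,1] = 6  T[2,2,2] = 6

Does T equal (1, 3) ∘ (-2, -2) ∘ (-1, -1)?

Yes

Reconstruct entrywise from the claimed factors. For example, T[2,1,1] = 6 and Σₗ aₗ[2]bₗ[1]cₗ[1] = (3)·(-2)·(-1) = 6; checking all 8 entries, every one matches. The claim holds.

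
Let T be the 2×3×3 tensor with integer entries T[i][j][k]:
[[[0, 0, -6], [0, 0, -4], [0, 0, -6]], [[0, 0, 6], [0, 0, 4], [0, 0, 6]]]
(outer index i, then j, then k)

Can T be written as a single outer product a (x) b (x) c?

The mode-1 fibre T[:,0,2] = [-6, 6] gives a = [1, -1] (primitive direction); the mode-2 fibre T[0,:,2] = [-6, -4, -6] gives b = [3, 2, 3]; then c[k] = T[0,0,k] / (a[0]·b[0]) = [0, 0, -6] / 3 = [0, 0, -2].
Expanding [1, -1] (x) [3, 2, 3] (x) [0, 0, -2] reproduces all 18 entries of T, so T = [1, -1] (x) [3, 2, 3] (x) [0, 0, -2] and rank(T) ≤ 1.
Equivalently every frontal slice T[:,:,k] is c[k] times the rank-1 matrix [1, -1] (x) [3, 2, 3]. So T has rank 1 (it is nonzero).

Yes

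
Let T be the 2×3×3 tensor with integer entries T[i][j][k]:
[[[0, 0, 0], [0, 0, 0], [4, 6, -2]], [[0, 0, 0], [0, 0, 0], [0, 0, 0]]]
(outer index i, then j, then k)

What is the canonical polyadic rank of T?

1

Lower bound: T ≠ 0 (e.g. T[0,2,0] = 4), so rank(T) ≥ 1.
Upper bound: if T = a ⊗ b ⊗ c then every fibre of T is a multiple of the corresponding factor, so read the factors off the fibres through the nonzero entry T[0,2,0] = 4.
The mode-1 fibre T[:,2,0] = [4, 0] gives a = [1, 0] (primitive direction); the mode-2 fibre T[0,:,0] = [0, 0, 4] gives b = [0, 0, 1]; then c[k] = T[0,2,k] / (a[0]·b[2]) = [4, 6, -2] / 1 = [4, 6, -2].
Expanding [1, 0] ⊗ [0, 0, 1] ⊗ [4, 6, -2] reproduces all 18 entries of T, so T = [1, 0] ⊗ [0, 0, 1] ⊗ [4, 6, -2] and rank(T) ≤ 1.
These bounds meet, so rank(T) = 1.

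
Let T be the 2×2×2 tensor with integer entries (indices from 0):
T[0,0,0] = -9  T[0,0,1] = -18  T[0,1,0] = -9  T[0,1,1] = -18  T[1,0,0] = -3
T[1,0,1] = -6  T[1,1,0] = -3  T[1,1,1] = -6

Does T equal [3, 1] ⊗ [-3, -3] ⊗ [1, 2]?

Yes

Reconstruct entrywise from the claimed factors. For example, T[1,1,1] = -6 and Σₗ aₗ[1]bₗ[1]cₗ[1] = (1)·(-3)·(2) = -6; checking all 8 entries, every one matches. The claim holds.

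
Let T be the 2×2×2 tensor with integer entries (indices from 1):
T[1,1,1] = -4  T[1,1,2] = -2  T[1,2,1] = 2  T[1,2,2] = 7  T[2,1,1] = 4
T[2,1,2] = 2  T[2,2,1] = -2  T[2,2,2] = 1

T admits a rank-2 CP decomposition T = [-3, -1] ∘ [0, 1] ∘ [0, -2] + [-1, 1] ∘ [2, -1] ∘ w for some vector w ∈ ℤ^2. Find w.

w = [2, 1]

Subtract the known terms from T to get the rank-1 residual R = [-1, 1] ∘ [2, -1] ∘ w, so R[i,j,k] = a[i]·b[j]·w[k]. Pick indices with nonzero a[1]·b[1] = (-1)·(2) = -2. Only the fibre through (1,1,·) is needed: R[1,1,:] = T[1,1,:] − Σₗ aₗ[1]bₗ[1]cₗ = [-4, -2] − (-3)·(0)·[0, -2] = [-4, -2]. Then w[k] = R[1,1,k] / -2 for each k, giving w = [-4, -2] / -2 = [2, 1].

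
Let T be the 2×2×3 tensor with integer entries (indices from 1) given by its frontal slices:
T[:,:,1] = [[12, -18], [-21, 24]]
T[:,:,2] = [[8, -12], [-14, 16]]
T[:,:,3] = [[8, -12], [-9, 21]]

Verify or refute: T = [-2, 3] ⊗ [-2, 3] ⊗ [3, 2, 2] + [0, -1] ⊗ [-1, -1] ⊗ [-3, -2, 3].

Reconstruct entrywise from the claimed factors. For example, T[2,2,2] = 16 and Σₗ aₗ[2]bₗ[2]cₗ[2] = (3)·(3)·(2) + (-1)·(-1)·(-2) = 16; checking all 12 entries, every one matches. The claim holds.

Yes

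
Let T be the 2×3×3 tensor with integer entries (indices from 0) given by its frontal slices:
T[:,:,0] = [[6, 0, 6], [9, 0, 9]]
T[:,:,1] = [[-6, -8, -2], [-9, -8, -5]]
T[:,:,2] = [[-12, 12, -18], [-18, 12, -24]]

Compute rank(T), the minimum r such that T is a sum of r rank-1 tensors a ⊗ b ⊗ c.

Lower bound: the mode-1 unfolding of T (rows indexed by i, columns by (j,k) = (0,0), (0,1), (0,2), (1,0), (1,1), (1,2), (2,0), (2,1), (2,2)) is [[6, -6, -12, 0, -8, 12, 6, -2, -18], [9, -9, -18, 0, -8, 12, 9, -5, -24]].
There the 2×2 minor on rows i ∈ {0, 1}, columns (j,k) ∈ {(0,0), (1,1)} is det [[6, -8], [9, -8]] = 24 ≠ 0, so this unfolding has rank ≥ 2; CP rank is at least every unfolding rank, so rank(T) ≥ 2. (Flattening ranks never certify an upper bound on CP rank; for that we must actually write T with 2 rank-1 terms.)
Upper bound — finding two terms. Write S_k = T[:,:,k] for the frontal slices: S₀ = [[6, 0, 6], [9, 0, 9]], S₁ = [[-6, -8, -2], [-9, -8, -5]], S₂ = [[-12, 12, -18], [-18, 12, -24]].
If T = a₁ ⊗ b₁ ⊗ c₁ + a₂ ⊗ b₂ ⊗ c₂ then each S_k = c₁[k]·a₁b₁ᵀ + c₂[k]·a₂b₂ᵀ. S₀ and S₁ are linearly independent, so a₁b₁ᵀ and a₂b₂ᵀ must span the same plane of matrices: they are the rank-1 matrices of the form x·S₀ + y·S₁.
The 2×2 minor of x·S₀ + y·S₁ on rows {0,1}, columns {0,1} is 24·xy − 24·y² = 24·(x − y)(y), vanishing at (x:y) = (1:1) and (1:0).
M₁ = S₀ + S₁ = [[0, -8, 4], [0, -8, 4]] = (-4)·(1, 1)(0, 2, -1)ᵀ and M₂ = S₀ = [[6, 0, 6], [9, 0, 9]] = 3·(2, 3)(1, 0, 1)ᵀ, so take a₁ = (1, 1), b₁ = (0, 2, -1), a₂ = (2, 3), b₂ = (1, 0, 1).
Each slice is an integer combination of E₁ = a₁b₁ᵀ and E₂ = a₂b₂ᵀ: S₀ = 3·E₂, S₁ = −4·E₁ − 3·E₂, S₂ = 6·E₁ − 6·E₂; reading off coefficients, c₁ = (0, -4, 6) and c₂ = (3, -3, -6).
Hence T = (1, 1) ⊗ (0, 2, -1) ⊗ (0, -4, 6) + (2, 3) ⊗ (1, 0, 1) ⊗ (3, -3, -6), so rank(T) ≤ 2.
These bounds meet, so rank(T) = 2.

2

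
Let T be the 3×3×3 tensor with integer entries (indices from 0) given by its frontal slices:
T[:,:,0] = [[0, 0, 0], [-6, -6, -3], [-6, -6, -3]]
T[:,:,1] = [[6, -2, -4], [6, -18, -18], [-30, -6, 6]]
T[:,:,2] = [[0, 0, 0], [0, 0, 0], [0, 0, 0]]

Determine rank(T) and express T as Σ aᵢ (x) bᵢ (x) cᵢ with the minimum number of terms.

Lower bound: the mode-1 unfolding of T (rows indexed by i, columns by (j,k) = (0,0), (0,1), (0,2), (1,0), (1,1), (1,2), (2,0), (2,1), (2,2)) is [[0, 6, 0, 0, -2, 0, 0, -4, 0], [-6, 6, 0, -6, -18, 0, -3, -18, 0], [-6, -30, 0, -6, -6, 0, -3, 6, 0]].
There the 2×2 minor on rows i ∈ {0, 1}, columns (j,k) ∈ {(0,0), (0,1)} is det [[0, 6], [-6, 6]] = 36 ≠ 0, so this unfolding has rank ≥ 2; CP rank is at least every unfolding rank, so rank(T) ≥ 2. (This is only a lower bound: in general the CP rank may exceed every unfolding rank, so we still need to exhibit 2 rank-1 terms summing to T.)
Upper bound — finding two terms. Write S_k = T[:,:,k] for the frontal slices: S₀ = [[0, 0, 0], [-6, -6, -3], [-6, -6, -3]], S₁ = [[6, -2, -4], [6, -18, -18], [-30, -6, 6]], S₂ = [[0, 0, 0], [0, 0, 0], [0, 0, 0]].
If T = a₁ (x) b₁ (x) c₁ + a₂ (x) b₂ (x) c₂ then each S_k = c₁[k]·a₁b₁ᵀ + c₂[k]·a₂b₂ᵀ. S₀ and S₁ are linearly independent, so a₁b₁ᵀ and a₂b₂ᵀ must span the same plane of matrices: they are the rank-1 matrices of the form x·S₀ + y·S₁.
The 2×2 minor of x·S₀ + y·S₁ on rows {0,1}, columns {0,1} is −48·xy − 96·y² = (-48)·(x + 2·y)(y), vanishing at (x:y) = (2:-1) and (1:0).
M₁ = 2·S₀ − S₁ = [[-6, 2, 4], [-18, 6, 12], [18, -6, -12]] = (-2)·(1, 3, -3)(3, -1, -2)ᵀ and M₂ = S₀ = [[0, 0, 0], [-6, -6, -3], [-6, -6, -3]] = (-3)·(0, 1, 1)(2, 2, 1)ᵀ, so take a₁ = (1, 3, -3), b₁ = (3, -1, -2), a₂ = (0, 1, 1), b₂ = (2, 2, 1).
Each slice is an integer combination of E₁ = a₁b₁ᵀ and E₂ = a₂b₂ᵀ: S₀ = −3·E₂, S₁ = 2·E₁ − 6·E₂, S₂ = 0; reading off coefficients, c₁ = (0, 2, 0) and c₂ = (-3, -6, 0).
Hence T = (1, 3, -3) (x) (3, -1, -2) (x) (0, 2, 0) + (0, 1, 1) (x) (2, 2, 1) (x) (-3, -6, 0), so rank(T) ≤ 2.
These bounds meet, so rank(T) = 2.

rank(T) = 2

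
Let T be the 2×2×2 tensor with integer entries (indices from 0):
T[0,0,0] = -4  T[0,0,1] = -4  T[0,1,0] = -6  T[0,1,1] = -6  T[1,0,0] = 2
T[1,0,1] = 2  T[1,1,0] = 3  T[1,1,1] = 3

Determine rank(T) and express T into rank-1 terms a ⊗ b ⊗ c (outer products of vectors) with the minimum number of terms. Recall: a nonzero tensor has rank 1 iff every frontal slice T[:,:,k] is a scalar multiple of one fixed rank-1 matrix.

Lower bound: T ≠ 0 (e.g. T[0,0,0] = -4), so rank(T) ≥ 1.
Upper bound: if T = a ⊗ b ⊗ c then every fibre of T is a multiple of the corresponding factor, so read the factors off the fibres through the nonzero entry T[0,0,0] = -4.
The mode-1 fibre T[:,0,0] = [-4, 2] gives a = [2, -1] (primitive direction); the mode-2 fibre T[0,:,0] = [-4, -6] gives b = [2, 3]; then c[k] = T[0,0,k] / (a[0]·b[0]) = [-4, -4] / 4 = [-1, -1].
Expanding [2, -1] ⊗ [2, 3] ⊗ [-1, -1] reproduces all 8 entries of T, so T = [2, -1] ⊗ [2, 3] ⊗ [-1, -1] and rank(T) ≤ 1.
These bounds meet, so rank(T) = 1.
Check entry T[0,1,1] = -6: (2)·(3)·(-1) = -6.

rank(T) = 1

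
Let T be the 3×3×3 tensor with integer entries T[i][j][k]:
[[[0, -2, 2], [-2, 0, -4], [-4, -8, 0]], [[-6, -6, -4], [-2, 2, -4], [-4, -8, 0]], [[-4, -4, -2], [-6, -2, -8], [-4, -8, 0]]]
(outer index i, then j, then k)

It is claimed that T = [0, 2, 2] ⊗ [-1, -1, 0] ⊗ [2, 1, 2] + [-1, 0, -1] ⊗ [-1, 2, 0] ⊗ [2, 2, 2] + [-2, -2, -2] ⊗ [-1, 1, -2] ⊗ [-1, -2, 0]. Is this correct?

Reconstruct entrywise from the claimed factors. For example, T[0,1,1] = 0 and Σₗ aₗ[0]bₗ[1]cₗ[1] = (0)·(-1)·(1) + (-1)·(2)·(2) + (-2)·(1)·(-2) = 0; checking all 27 entries, every one matches. The claim holds.

Yes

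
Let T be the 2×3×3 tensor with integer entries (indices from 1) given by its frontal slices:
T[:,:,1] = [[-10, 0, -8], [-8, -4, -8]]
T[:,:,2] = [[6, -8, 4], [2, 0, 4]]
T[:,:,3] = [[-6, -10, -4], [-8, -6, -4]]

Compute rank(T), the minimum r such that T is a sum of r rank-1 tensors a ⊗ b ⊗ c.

3

Lower bound: the mode-3 unfolding of T (rows indexed by k, columns by (i,j) = (1,1), (1,2), (1,3), (2,1), (2,2), (2,3)) is [[-10, 0, -8, -8, -4, -8], [6, -8, 4, 2, 0, 4], [-6, -10, -4, -8, -6, -4]].
There the 3×3 minor on rows k ∈ {1, 2, 3}, columns (i,j) ∈ {(1,1), (1,2), (1,3)} is det [[-10, 0, -8], [6, -8, 4], [-6, -10, -4]] = 144 ≠ 0, so this unfolding has rank ≥ 3; CP rank is at least every unfolding rank, so rank(T) ≥ 3. (Flattening ranks never certify an upper bound on CP rank; for that we must actually write T with 3 rank-1 terms.)
Upper bound: T is a sum of 3 rank-1 terms, T = [1, 0] ⊗ [1, -2, 0] ⊗ [-2, 4, 2] + [1, 1] ⊗ [1, 1, 0] ⊗ [0, -2, -4] + [1, 1] ⊗ [2, 1, 2] ⊗ [-4, 2, -2] (written with every a and b primitive with positive leading entry and the scale carried by c; CP decompositions are not unique, and this one is verified by expanding entrywise), so rank(T) ≤ 3.
These bounds meet, so rank(T) = 3.
Check entry T[1,3,1] = -8: (1)·(0)·(-2) + (1)·(0)·(0) + (1)·(2)·(-4) = -8.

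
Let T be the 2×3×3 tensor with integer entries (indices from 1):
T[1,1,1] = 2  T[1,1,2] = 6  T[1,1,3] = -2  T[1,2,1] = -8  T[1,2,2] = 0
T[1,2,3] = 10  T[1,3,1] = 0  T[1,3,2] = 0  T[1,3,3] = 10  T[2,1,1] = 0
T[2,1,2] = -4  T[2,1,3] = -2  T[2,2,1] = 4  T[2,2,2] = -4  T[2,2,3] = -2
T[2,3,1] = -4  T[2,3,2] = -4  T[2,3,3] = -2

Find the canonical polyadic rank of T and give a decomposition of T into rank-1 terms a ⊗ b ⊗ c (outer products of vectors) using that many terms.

Lower bound: the mode-3 unfolding of T (rows indexed by k, columns by (i,j) = (1,1), (1,2), (1,3), (2,1), (2,2), (2,3)) is [[2, -8, 0, 0, 4, -4], [6, 0, 0, -4, -4, -4], [-2, 10, 10, -2, -2, -2]].
There the 3×3 minor on rows k ∈ {1, 2, 3}, columns (i,j) ∈ {(1,1), (1,2), (1,3)} is det [[2, -8, 0], [6, 0, 0], [-2, 10, 10]] = 480 ≠ 0, so this unfolding has rank ≥ 3; CP rank is at least every unfolding rank, so rank(T) ≥ 3. (Unfolding ranks only ever bound the CP rank from below — rank(T) can be strictly larger than all of them — so the matching upper bound has to come from an explicit 3-term decomposition.)
Upper bound: T is a sum of 3 rank-1 terms, T = (1, -1) ⊗ (0, 1, -1) ⊗ (-4, 0, 0) + (1, -1) ⊗ (1, 1, 1) ⊗ (0, 4, 2) + (1, 0) ⊗ (1, -2, -2) ⊗ (2, 2, -4) (one valid choice — decompositions are not unique — normalised so each a, b is primitive with positive first nonzero entry; check it by expanding all entries), so rank(T) ≤ 3.
These bounds meet, so rank(T) = 3.

rank(T) = 3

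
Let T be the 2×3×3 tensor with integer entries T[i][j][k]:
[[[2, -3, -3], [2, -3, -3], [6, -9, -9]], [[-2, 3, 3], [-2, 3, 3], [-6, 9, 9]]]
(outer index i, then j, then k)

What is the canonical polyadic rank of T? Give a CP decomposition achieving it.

rank(T) = 1

Lower bound: T ≠ 0 (e.g. T[0,0,0] = 2), so rank(T) ≥ 1.
Upper bound: if T = a ⊗ b ⊗ c then every fibre of T is a multiple of the corresponding factor, so read the factors off the fibres through the nonzero entry T[0,0,0] = 2.
The mode-1 fibre T[:,0,0] = [2, -2] gives a = (1, -1) (primitive direction); the mode-2 fibre T[0,:,0] = [2, 2, 6] gives b = (1, 1, 3); then c[k] = T[0,0,k] / (a[0]·b[0]) = [2, -3, -3] / 1 = (2, -3, -3).
Expanding (1, -1) ⊗ (1, 1, 3) ⊗ (2, -3, -3) reproduces all 18 entries of T, so T = (1, -1) ⊗ (1, 1, 3) ⊗ (2, -3, -3) and rank(T) ≤ 1.
These bounds meet, so rank(T) = 1.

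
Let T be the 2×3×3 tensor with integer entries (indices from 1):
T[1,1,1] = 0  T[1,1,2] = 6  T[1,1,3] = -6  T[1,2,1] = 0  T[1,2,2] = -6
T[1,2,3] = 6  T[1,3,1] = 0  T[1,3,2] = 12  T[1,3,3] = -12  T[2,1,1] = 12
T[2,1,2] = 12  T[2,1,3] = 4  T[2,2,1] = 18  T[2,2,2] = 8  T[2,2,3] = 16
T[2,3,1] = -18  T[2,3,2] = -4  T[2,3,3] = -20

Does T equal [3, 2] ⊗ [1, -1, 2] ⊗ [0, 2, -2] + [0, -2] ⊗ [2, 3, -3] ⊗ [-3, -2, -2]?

Yes

Reconstruct entrywise from the claimed factors. For example, T[1,3,2] = 12 and Σₗ aₗ[1]bₗ[3]cₗ[2] = (3)·(2)·(2) + (0)·(-3)·(-2) = 12; checking all 18 entries, every one matches. The claim holds.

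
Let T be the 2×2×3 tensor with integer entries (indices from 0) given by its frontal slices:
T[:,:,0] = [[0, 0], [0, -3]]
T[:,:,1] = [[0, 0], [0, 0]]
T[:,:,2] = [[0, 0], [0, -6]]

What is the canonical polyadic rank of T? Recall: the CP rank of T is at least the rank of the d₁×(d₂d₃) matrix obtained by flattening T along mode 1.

1

Lower bound: T ≠ 0 (e.g. T[1,1,0] = -3), so rank(T) ≥ 1.
Upper bound: if T = a (x) b (x) c then every fibre of T is a multiple of the corresponding factor, so read the factors off the fibres through the nonzero entry T[1,1,0] = -3.
The mode-1 fibre T[:,1,0] = [0, -3] gives a = (0, 1) (primitive direction); the mode-2 fibre T[1,:,0] = [0, -3] gives b = (0, 1); then c[k] = T[1,1,k] / (a[1]·b[1]) = [-3, 0, -6] / 1 = (-3, 0, -6).
Expanding (0, 1) (x) (0, 1) (x) (-3, 0, -6) reproduces all 12 entries of T, so T = (0, 1) (x) (0, 1) (x) (-3, 0, -6) and rank(T) ≤ 1.
These bounds meet, so rank(T) = 1.
Check entry T[1,0,1] = 0: (1)·(0)·(0) = 0.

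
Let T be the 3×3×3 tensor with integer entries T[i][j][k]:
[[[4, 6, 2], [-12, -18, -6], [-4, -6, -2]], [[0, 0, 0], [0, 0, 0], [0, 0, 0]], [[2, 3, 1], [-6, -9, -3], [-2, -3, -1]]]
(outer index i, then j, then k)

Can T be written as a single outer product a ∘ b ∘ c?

Yes

If T = a ∘ b ∘ c then every fibre of T is a multiple of the corresponding factor, so read the factors off the fibres through the nonzero entry T[0,0,0] = 4.
The mode-1 fibre T[:,0,0] = [4, 0, 2] gives a = [2, 0, 1] (primitive direction); the mode-2 fibre T[0,:,0] = [4, -12, -4] gives b = [1, -3, -1]; then c[k] = T[0,0,k] / (a[0]·b[0]) = [4, 6, 2] / 2 = [2, 3, 1].
Expanding [2, 0, 1] ∘ [1, -3, -1] ∘ [2, 3, 1] reproduces all 27 entries of T, so T = [2, 0, 1] ∘ [1, -3, -1] ∘ [2, 3, 1] and rank(T) ≤ 1.
Equivalently every frontal slice T[:,:,k] is c[k] times the rank-1 matrix [2, 0, 1] ∘ [1, -3, -1]. So T has rank 1 (it is nonzero).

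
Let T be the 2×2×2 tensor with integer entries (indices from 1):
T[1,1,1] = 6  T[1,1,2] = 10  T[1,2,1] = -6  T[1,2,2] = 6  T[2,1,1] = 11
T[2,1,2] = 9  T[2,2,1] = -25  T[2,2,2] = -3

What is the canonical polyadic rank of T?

2

Lower bound: the mode-2 unfolding of T (rows indexed by j, columns by (i,k) = (1,1), (1,2), (2,1), (2,2)) is [[6, 10, 11, 9], [-6, 6, -25, -3]].
There the 2×2 minor on rows j ∈ {1, 2}, columns (i,k) ∈ {(1,1), (1,2)} is det [[6, 10], [-6, 6]] = 96 ≠ 0, so this unfolding has rank ≥ 2; CP rank is at least every unfolding rank, so rank(T) ≥ 2. (Flattening ranks never certify an upper bound on CP rank; for that we must actually write T with 2 rank-1 terms.)
Upper bound — finding two terms. Write S_k = T[:,:,k] for the frontal slices: S₁ = [[6, -6], [11, -25]], S₂ = [[10, 6], [9, -3]].
If T = a₁ (x) b₁ (x) c₁ + a₂ (x) b₂ (x) c₂ then each S_k = c₁[k]·a₁b₁ᵀ + c₂[k]·a₂b₂ᵀ. S₁ and S₂ are linearly independent, so a₁b₁ᵀ and a₂b₂ᵀ must span the same plane of matrices: they are the rank-1 matrices of the form x·S₁ + y·S₂.
det(x·S₁ + y·S₂) is −84·x² − 280·xy − 84·y² = (-28)·(x + 3·y)(3·x + y), vanishing at (x:y) = (3:-1) and (1:-3).
M₁ = 3·S₁ − S₂ = [[8, -24], [24, -72]] = 8·[1, 3][1, -3]ᵀ and M₂ = S₁ − 3·S₂ = [[-24, -24], [-16, -16]] = (-8)·[3, 2][1, 1]ᵀ, so take a₁ = [1, 3], b₁ = [1, -3], a₂ = [3, 2], b₂ = [1, 1].
Each slice is an integer combination of E₁ = a₁b₁ᵀ and E₂ = a₂b₂ᵀ: S₁ = 3·E₁ + E₂, S₂ = E₁ + 3·E₂; reading off coefficients, c₁ = [3, 1] and c₂ = [1, 3].
Hence T = [1, 3] (x) [1, -3] (x) [3, 1] + [3, 2] (x) [1, 1] (x) [1, 3], so rank(T) ≤ 2.
These bounds meet, so rank(T) = 2.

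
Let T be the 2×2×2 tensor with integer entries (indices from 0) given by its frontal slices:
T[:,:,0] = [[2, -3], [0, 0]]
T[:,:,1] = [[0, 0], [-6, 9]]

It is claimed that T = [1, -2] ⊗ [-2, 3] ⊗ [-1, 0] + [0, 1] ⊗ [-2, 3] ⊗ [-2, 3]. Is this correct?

Yes

Reconstruct entrywise from the claimed factors. For example, T[1,1,1] = 9 and Σₗ aₗ[1]bₗ[1]cₗ[1] = (-2)·(3)·(0) + (1)·(3)·(3) = 9; checking all 8 entries, every one matches. The claim holds.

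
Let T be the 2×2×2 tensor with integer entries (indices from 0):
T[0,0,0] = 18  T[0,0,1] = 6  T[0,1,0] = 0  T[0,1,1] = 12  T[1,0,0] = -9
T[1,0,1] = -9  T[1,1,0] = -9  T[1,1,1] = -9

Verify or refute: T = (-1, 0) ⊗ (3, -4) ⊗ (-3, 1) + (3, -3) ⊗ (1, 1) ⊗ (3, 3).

No

Reconstruct entry (0,1,0) from the claimed factors: Σₗ aₗ[0]bₗ[1]cₗ[0] = (-1)·(-4)·(-3) + (3)·(1)·(3) = -3, but T[0,1,0] = 0. The claim is false.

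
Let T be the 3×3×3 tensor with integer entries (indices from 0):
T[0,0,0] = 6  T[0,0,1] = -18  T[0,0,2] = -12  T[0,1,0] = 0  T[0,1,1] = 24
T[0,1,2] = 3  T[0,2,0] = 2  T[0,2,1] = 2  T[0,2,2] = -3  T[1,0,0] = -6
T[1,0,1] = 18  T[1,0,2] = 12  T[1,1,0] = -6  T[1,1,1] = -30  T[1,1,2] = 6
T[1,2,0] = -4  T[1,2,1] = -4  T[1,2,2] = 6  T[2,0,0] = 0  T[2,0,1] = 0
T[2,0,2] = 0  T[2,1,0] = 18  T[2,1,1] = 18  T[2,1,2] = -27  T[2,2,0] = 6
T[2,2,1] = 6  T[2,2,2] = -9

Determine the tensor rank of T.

Lower bound: the mode-2 unfolding of T (rows indexed by j, columns by (i,k) = (0,0), (0,1), (0,2), (1,0), (1,1), (1,2), (2,0), (2,1), (2,2)) is [[6, -18, -12, -6, 18, 12, 0, 0, 0], [0, 24, 3, -6, -30, 6, 18, 18, -27], [2, 2, -3, -4, -4, 6, 6, 6, -9]].
There the 2×2 minor on rows j ∈ {0, 1}, columns (i,k) ∈ {(0,0), (0,1)} is det [[6, -18], [0, 24]] = 144 ≠ 0, so this unfolding has rank ≥ 2; CP rank is at least every unfolding rank, so rank(T) ≥ 2. (Unfolding ranks only ever bound the CP rank from below — rank(T) can be strictly larger than all of them — so the matching upper bound has to come from an explicit 2-term decomposition.)
Upper bound — finding two terms. Write S_k = T[:,:,k] for the frontal slices: S₀ = [[6, 0, 2], [-6, -6, -4], [0, 18, 6]], S₁ = [[-18, 24, 2], [18, -30, -4], [0, 18, 6]], S₂ = [[-12, 3, -3], [12, 6, 6], [0, -27, -9]].
If T = a₁ ⊗ b₁ ⊗ c₁ + a₂ ⊗ b₂ ⊗ c₂ then each S_k = c₁[k]·a₁b₁ᵀ + c₂[k]·a₂b₂ᵀ. S₀ and S₁ are linearly independent, so a₁b₁ᵀ and a₂b₂ᵀ must span the same plane of matrices: they are the rank-1 matrices of the form x·S₀ + y·S₁.
The 2×2 minor of x·S₀ + y·S₁ on rows {0,1}, columns {0,1} is −36·x² + 72·xy + 108·y² = (-36)·(x − 3·y)(x + y), vanishing at (x:y) = (3:1) and (1:-1).
M₁ = 3·S₀ + S₁ = [[0, 24, 8], [0, -48, -16], [0, 72, 24]] = 8·[1, -2, 3][0, 3, 1]ᵀ and M₂ = S₀ − S₁ = [[24, -24, 0], [-24, 24, 0], [0, 0, 0]] = 24·[1, -1, 0][1, -1, 0]ᵀ, so take a₁ = [1, -2, 3], b₁ = [0, 3, 1], a₂ = [1, -1, 0], b₂ = [1, -1, 0].
Each slice is an integer combination of E₁ = a₁b₁ᵀ and E₂ = a₂b₂ᵀ: S₀ = 2·E₁ + 6·E₂, S₁ = 2·E₁ − 18·E₂, S₂ = −3·E₁ − 12·E₂; reading off coefficients, c₁ = [2, 2, -3] and c₂ = [6, -18, -12].
Hence T = [1, -2, 3] ⊗ [0, 3, 1] ⊗ [2, 2, -3] + [1, -1, 0] ⊗ [1, -1, 0] ⊗ [6, -18, -12], so rank(T) ≤ 2.
These bounds meet, so rank(T) = 2.

2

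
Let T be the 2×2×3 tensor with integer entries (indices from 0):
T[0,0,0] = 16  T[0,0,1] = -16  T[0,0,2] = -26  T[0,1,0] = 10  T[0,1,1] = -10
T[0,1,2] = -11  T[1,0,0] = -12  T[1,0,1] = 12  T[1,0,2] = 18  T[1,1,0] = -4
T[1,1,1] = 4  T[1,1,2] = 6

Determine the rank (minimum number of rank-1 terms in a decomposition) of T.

2

Lower bound: the mode-3 unfolding of T (rows indexed by k, columns by (i,j) = (0,0), (0,1), (1,0), (1,1)) is [[16, 10, -12, -4], [-16, -10, 12, 4], [-26, -11, 18, 6]].
There the 2×2 minor on rows k ∈ {0, 2}, columns (i,j) ∈ {(0,0), (0,1)} is det [[16, 10], [-26, -11]] = 84 ≠ 0, so this unfolding has rank ≥ 2; CP rank is at least every unfolding rank, so rank(T) ≥ 2. (Flattening ranks never certify an upper bound on CP rank; for that we must actually write T with 2 rank-1 terms.)
Upper bound — finding two terms. Write S_k = T[:,:,k] for the frontal slices: S₀ = [[16, 10], [-12, -4]], S₁ = [[-16, -10], [12, 4]], S₂ = [[-26, -11], [18, 6]].
If T = a₁ ⊗ b₁ ⊗ c₁ + a₂ ⊗ b₂ ⊗ c₂ then each S_k = c₁[k]·a₁b₁ᵀ + c₂[k]·a₂b₂ᵀ. S₀ and S₂ are linearly independent, so a₁b₁ᵀ and a₂b₂ᵀ must span the same plane of matrices: they are the rank-1 matrices of the form x·S₀ + y·S₂.
det(x·S₀ + y·S₂) is 56·x² − 112·xy + 42·y² = 14·(2·x − 3·y)(2·x − y), vanishing at (x:y) = (3:2) and (1:2).
M₁ = 3·S₀ + 2·S₂ = [[-4, 8], [0, 0]] = (-4)·[1, 0][1, -2]ᵀ and M₂ = S₀ + 2·S₂ = [[-36, -12], [24, 8]] = (-4)·[3, -2][3, 1]ᵀ, so take a₁ = [1, 0], b₁ = [1, -2], a₂ = [3, -2], b₂ = [3, 1].
Each slice is an integer combination of E₁ = a₁b₁ᵀ and E₂ = a₂b₂ᵀ: S₀ = −2·E₁ + 2·E₂, S₁ = 2·E₁ − 2·E₂, S₂ = E₁ − 3·E₂; reading off coefficients, c₁ = [-2, 2, 1] and c₂ = [2, -2, -3].
Hence T = [1, 0] ⊗ [1, -2] ⊗ [-2, 2, 1] + [3, -2] ⊗ [3, 1] ⊗ [2, -2, -3], so rank(T) ≤ 2.
These bounds meet, so rank(T) = 2.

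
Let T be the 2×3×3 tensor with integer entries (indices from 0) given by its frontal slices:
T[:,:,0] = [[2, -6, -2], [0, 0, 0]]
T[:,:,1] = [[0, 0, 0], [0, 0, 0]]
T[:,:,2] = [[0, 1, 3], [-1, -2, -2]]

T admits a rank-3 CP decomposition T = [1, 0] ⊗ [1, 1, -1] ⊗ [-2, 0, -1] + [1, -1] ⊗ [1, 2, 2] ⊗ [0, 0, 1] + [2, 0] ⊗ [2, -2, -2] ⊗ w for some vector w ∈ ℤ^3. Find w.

w = [1, 0, 0]

Subtract the known terms from T to get the rank-1 residual R = [2, 0] ⊗ [2, -2, -2] ⊗ w, so R[i,j,k] = a[i]·b[j]·w[k]. Pick indices with nonzero a[0]·b[0] = (2)·(2) = 4. Only the fibre through (0,0,·) is needed: R[0,0,:] = T[0,0,:] − Σₗ aₗ[0]bₗ[0]cₗ = [2, 0, 0] − (1)·(1)·[-2, 0, -1] − (1)·(1)·[0, 0, 1] = [4, 0, 0]. Then w[k] = R[0,0,k] / 4 for each k, giving w = [4, 0, 0] / 4 = [1, 0, 0].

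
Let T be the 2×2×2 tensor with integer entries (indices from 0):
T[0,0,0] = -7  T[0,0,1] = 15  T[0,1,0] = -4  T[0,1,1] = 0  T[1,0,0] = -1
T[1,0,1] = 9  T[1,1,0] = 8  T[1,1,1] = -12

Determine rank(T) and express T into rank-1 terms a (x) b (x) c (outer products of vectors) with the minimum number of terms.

rank(T) = 2

Lower bound: in the mode-2 unfolding of T (rows indexed by j, columns by (i,k)) the 2×2 minor on rows j ∈ {0, 1}, columns (i,k) ∈ {(0,0), (0,1)} is det [[-7, 15], [-4, 0]] = 60 ≠ 0, so that unfolding has rank ≥ 2 and hence rank(T) ≥ 2 (CP rank is at least every unfolding rank, though it can be larger).
Upper bound: with S_k = T[:,:,k], the two rank-1 terms a₁b₁ᵀ, a₂b₂ᵀ are the rank-1 members of the pencil x·S₀ + y·S₁.
det(x·S₀ + y·S₁) is −60·x² + 240·xy − 180·y² = (-60)·(x − 3·y)(x − y), vanishing at (x:y) = (3:1) and (1:1).
M₁ = 3·S₀ + S₁ = [[-6, -12], [6, 12]] = (-6)·[1, -1][1, 2]ᵀ and M₂ = S₀ + S₁ = [[8, -4], [8, -4]] = 4·[1, 1][2, -1]ᵀ, so take a₁ = [1, -1], b₁ = [1, 2], a₂ = [1, 1], b₂ = [2, -1].
Each slice is an integer combination of E₁ = a₁b₁ᵀ and E₂ = a₂b₂ᵀ: S₀ = −3·E₁ − 2·E₂, S₁ = 3·E₁ + 6·E₂; reading off coefficients, c₁ = [-3, 3] and c₂ = [-2, 6].
Hence T = [1, -1] (x) [1, 2] (x) [-3, 3] + [1, 1] (x) [2, -1] (x) [-2, 6], so rank(T) ≤ 2.
These bounds meet, so rank(T) = 2.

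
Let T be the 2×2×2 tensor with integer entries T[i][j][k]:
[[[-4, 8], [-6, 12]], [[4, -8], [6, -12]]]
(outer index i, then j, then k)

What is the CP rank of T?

Lower bound: T ≠ 0 (e.g. T[0,0,0] = -4), so rank(T) ≥ 1.
Upper bound: if T = a ⊗ b ⊗ c then every fibre of T is a multiple of the corresponding factor, so read the factors off the fibres through the nonzero entry T[0,0,0] = -4.
The mode-1 fibre T[:,0,0] = [-4, 4] gives a = [1, -1] (primitive direction); the mode-2 fibre T[0,:,0] = [-4, -6] gives b = [2, 3]; then c[k] = T[0,0,k] / (a[0]·b[0]) = [-4, 8] / 2 = [-2, 4].
Expanding [1, -1] ⊗ [2, 3] ⊗ [-2, 4] reproduces all 8 entries of T, so T = [1, -1] ⊗ [2, 3] ⊗ [-2, 4] and rank(T) ≤ 1.
These bounds meet, so rank(T) = 1.
Check entry T[0,0,0] = -4: (1)·(2)·(-2) = -4.

1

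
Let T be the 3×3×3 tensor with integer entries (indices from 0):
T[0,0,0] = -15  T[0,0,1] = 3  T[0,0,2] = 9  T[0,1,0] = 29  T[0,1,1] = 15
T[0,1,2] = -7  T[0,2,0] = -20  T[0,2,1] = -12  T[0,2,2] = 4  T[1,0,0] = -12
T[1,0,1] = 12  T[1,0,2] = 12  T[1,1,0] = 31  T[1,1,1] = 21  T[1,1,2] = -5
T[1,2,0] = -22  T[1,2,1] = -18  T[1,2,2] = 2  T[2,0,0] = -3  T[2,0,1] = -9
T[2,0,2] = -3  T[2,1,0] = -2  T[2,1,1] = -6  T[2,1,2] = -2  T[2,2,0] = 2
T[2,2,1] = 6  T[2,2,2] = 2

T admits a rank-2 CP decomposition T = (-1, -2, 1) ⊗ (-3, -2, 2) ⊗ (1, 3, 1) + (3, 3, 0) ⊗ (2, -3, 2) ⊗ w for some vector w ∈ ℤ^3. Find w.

w = (-3, -1, 1)

Subtract the known terms from T to get the rank-1 residual R = (3, 3, 0) ⊗ (2, -3, 2) ⊗ w, so R[i,j,k] = a[i]·b[j]·w[k]. Pick indices with nonzero a[0]·b[0] = (3)·(2) = 6. Only the fibre through (0,0,·) is needed: R[0,0,:] = T[0,0,:] − Σₗ aₗ[0]bₗ[0]cₗ = [-15, 3, 9] − (-1)·(-3)·(1, 3, 1) = [-18, -6, 6]. Then w[k] = R[0,0,k] / 6 for each k, giving w = [-18, -6, 6] / 6 = (-3, -1, 1).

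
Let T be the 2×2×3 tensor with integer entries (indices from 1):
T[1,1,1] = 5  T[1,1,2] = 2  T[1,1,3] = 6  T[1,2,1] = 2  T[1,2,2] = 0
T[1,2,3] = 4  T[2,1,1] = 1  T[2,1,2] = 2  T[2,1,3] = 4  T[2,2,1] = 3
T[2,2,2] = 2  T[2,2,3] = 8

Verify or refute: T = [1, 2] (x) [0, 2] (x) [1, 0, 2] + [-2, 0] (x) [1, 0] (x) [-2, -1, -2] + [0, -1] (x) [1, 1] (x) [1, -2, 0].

No

Reconstruct entry (1,1,1) from the claimed factors: Σₗ aₗ[1]bₗ[1]cₗ[1] = (1)·(0)·(1) + (-2)·(1)·(-2) + (0)·(1)·(1) = 4, but T[1,1,1] = 5. The claim is false.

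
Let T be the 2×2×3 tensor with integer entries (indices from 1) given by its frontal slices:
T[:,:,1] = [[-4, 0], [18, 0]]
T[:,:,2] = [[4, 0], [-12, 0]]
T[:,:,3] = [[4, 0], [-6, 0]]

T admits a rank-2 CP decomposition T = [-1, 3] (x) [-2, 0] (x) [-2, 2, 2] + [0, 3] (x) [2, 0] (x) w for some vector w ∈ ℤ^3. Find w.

w = [1, 0, 1]

Subtract the known terms from T to get the rank-1 residual R = [0, 3] (x) [2, 0] (x) w, so R[i,j,k] = a[i]·b[j]·w[k]. Pick indices with nonzero a[2]·b[1] = (3)·(2) = 6. Only the fibre through (2,1,·) is needed: R[2,1,:] = T[2,1,:] − Σₗ aₗ[2]bₗ[1]cₗ = [18, -12, -6] − (3)·(-2)·[-2, 2, 2] = [6, 0, 6]. Then w[k] = R[2,1,k] / 6 for each k, giving w = [6, 0, 6] / 6 = [1, 0, 1].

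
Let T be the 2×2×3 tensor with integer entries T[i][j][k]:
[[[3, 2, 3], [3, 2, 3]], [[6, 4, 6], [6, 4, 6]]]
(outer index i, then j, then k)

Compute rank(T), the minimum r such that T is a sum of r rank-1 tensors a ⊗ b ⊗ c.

Lower bound: T ≠ 0 (e.g. T[0,0,0] = 3), so rank(T) ≥ 1.
Upper bound: the mode-1 fibre T[:,0,0] = [3, 6] gives a = [1, 2] (primitive direction); the mode-2 fibre T[0,:,0] = [3, 3] gives b = [1, 1]; then c[k] = T[0,0,k] / (a[0]·b[0]) = [3, 2, 3] / 1 = [3, 2, 3].
Expanding [1, 2] ⊗ [1, 1] ⊗ [3, 2, 3] reproduces all 12 entries of T, so T = [1, 2] ⊗ [1, 1] ⊗ [3, 2, 3] and rank(T) ≤ 1.
These bounds meet, so rank(T) = 1.

1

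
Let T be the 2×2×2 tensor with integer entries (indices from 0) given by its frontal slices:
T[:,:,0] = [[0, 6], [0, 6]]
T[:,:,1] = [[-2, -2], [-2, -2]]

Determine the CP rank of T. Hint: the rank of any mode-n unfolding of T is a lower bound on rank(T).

2

Lower bound: the mode-2 unfolding of T (rows indexed by j, columns by (i,k) = (0,0), (0,1), (1,0), (1,1)) is [[0, -2, 0, -2], [6, -2, 6, -2]].
There the 2×2 minor on rows j ∈ {0, 1}, columns (i,k) ∈ {(0,0), (0,1)} is det [[0, -2], [6, -2]] = 12 ≠ 0, so this unfolding has rank ≥ 2; CP rank is at least every unfolding rank, so rank(T) ≥ 2. (Flattening ranks never certify an upper bound on CP rank; for that we must actually write T with 2 rank-1 terms.)
Upper bound — finding two terms. Every mode-1 slice of T is a multiple of one matrix: T[i,:,:] = a[i]·M with a = [1, 1] and M = [[0, -2], [6, -2]] (rows indexed by j, columns by k). So it suffices to write M as a sum of two rank-1 matrices.
Splitting M by its rows (j = 0, 1), M = [1, 0][0, -2]ᵀ + [0, 1][6, -2]ᵀ.
Hence T = [1, 1] ⊗ [1, 0] ⊗ [0, -2] + [1, 1] ⊗ [0, 1] ⊗ [6, -2], so rank(T) ≤ 2.
These bounds meet, so rank(T) = 2.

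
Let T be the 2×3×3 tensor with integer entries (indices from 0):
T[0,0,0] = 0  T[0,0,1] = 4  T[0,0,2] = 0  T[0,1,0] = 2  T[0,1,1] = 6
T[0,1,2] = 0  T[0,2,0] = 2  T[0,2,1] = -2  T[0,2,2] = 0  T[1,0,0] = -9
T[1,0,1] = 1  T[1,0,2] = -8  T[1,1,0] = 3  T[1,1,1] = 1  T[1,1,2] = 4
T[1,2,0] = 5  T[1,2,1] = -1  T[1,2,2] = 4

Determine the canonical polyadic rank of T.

3

Lower bound: the mode-2 unfolding of T (rows indexed by j, columns by (i,k) = (0,0), (0,1), (0,2), (1,0), (1,1), (1,2)) is [[0, 4, 0, -9, 1, -8], [2, 6, 0, 3, 1, 4], [2, -2, 0, 5, -1, 4]].
There the 3×3 minor on rows j ∈ {0, 1, 2}, columns (i,k) ∈ {(0,0), (0,1), (1,0)} is det [[0, 4, -9], [2, 6, 3], [2, -2, 5]] = 128 ≠ 0, so this unfolding has rank ≥ 3; CP rank is at least every unfolding rank, so rank(T) ≥ 3. (Unfolding ranks only ever bound the CP rank from below — rank(T) can be strictly larger than all of them — so the matching upper bound has to come from an explicit 3-term decomposition.)
Upper bound: T is a sum of 3 rank-1 terms, T = [0, 1] ⊗ [2, -1, -1] ⊗ [-4, 0, -4] + [1, 0] ⊗ [1, 2, 0] ⊗ [2, 2, 0] + [2, 1] ⊗ [1, 1, -1] ⊗ [-1, 1, 0] (written with every a and b primitive with positive leading entry and the scale carried by c; CP decompositions are not unique, and this one is verified by expanding entrywise), so rank(T) ≤ 3.
These bounds meet, so rank(T) = 3.
Check entry T[0,1,1] = 6: (0)·(-1)·(0) + (1)·(2)·(2) + (2)·(1)·(1) = 6.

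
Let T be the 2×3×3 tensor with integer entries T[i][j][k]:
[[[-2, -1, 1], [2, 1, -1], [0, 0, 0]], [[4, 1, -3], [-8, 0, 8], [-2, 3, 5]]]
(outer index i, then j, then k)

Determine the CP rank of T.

Lower bound: in the mode-2 unfolding of T (rows indexed by j, columns by (i,k)) the 3×3 minor on rows j ∈ {0, 1, 2}, columns (i,k) ∈ {(0,0), (1,0), (1,1)} is det [[-2, 4, 1], [2, -8, 0], [0, -2, 3]] = 20 ≠ 0, so that unfolding has rank ≥ 3 and hence rank(T) ≥ 3 (CP rank is at least every unfolding rank, though it can be larger).
Upper bound: T is a sum of 3 rank-1 terms, T = [0, 1] ⊗ [0, 2, 1] ⊗ [-2, 2, 4] + [0, 1] ⊗ [1, 2, -1] ⊗ [0, -1, -1] + [1, -2] ⊗ [1, -1, 0] ⊗ [-2, -1, 1] (one valid choice — decompositions are not unique — normalised so each a, b is primitive with positive first nonzero entry; check it by expanding all entries), so rank(T) ≤ 3.
These bounds meet, so rank(T) = 3.

3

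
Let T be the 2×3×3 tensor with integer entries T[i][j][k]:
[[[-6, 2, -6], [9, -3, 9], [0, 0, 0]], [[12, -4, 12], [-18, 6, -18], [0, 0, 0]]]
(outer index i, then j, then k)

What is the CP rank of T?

Lower bound: T ≠ 0 (e.g. T[0,0,0] = -6), so rank(T) ≥ 1.
Upper bound: if T = a ⊗ b ⊗ c then every fibre of T is a multiple of the corresponding factor, so read the factors off the fibres through the nonzero entry T[0,0,0] = -6.
The mode-1 fibre T[:,0,0] = [-6, 12] gives a = [1, -2] (primitive direction); the mode-2 fibre T[0,:,0] = [-6, 9, 0] gives b = [2, -3, 0]; then c[k] = T[0,0,k] / (a[0]·b[0]) = [-6, 2, -6] / 2 = [-3, 1, -3].
Expanding [1, -2] ⊗ [2, -3, 0] ⊗ [-3, 1, -3] reproduces all 18 entries of T, so T = [1, -2] ⊗ [2, -3, 0] ⊗ [-3, 1, -3] and rank(T) ≤ 1.
These bounds meet, so rank(T) = 1.

1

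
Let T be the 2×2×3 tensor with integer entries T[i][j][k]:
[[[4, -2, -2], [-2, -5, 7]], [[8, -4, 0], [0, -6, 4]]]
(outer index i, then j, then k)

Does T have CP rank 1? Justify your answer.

No

The mode-3 unfolding of T (rows indexed by k, columns by (i,j) = (0,0), (0,1), (1,0), (1,1)) is [[4, -2, 8, 0], [-2, -5, -4, -6], [-2, 7, 0, 4]].
There the 3×3 minor on rows k ∈ {0, 1, 2}, columns (i,j) ∈ {(0,0), (0,1), (1,0)} is det [[4, -2, 8], [-2, -5, -4], [-2, 7, 0]] = -96 ≠ 0, so this unfolding has rank ≥ 3; CP rank is at least every unfolding rank, so rank(T) ≥ 3.
In particular rank(T) ≥ 3 > 1, so T is not rank-1.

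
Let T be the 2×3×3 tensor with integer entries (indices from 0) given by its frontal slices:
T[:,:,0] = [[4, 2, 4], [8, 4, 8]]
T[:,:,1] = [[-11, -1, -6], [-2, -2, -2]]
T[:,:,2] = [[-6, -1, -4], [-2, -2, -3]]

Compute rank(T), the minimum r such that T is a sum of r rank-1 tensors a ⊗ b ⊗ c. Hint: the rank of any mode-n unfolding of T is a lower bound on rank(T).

Lower bound: the mode-2 unfolding of T (rows indexed by j, columns by (i,k) = (0,0), (0,1), (0,2), (1,0), (1,1), (1,2)) is [[4, -11, -6, 8, -2, -2], [2, -1, -1, 4, -2, -2], [4, -6, -4, 8, -2, -3]].
There the 3×3 minor on rows j ∈ {0, 1, 2}, columns (i,k) ∈ {(0,0), (0,1), (0,2)} is det [[4, -11, -6], [2, -1, -1], [4, -6, -4]] = -4 ≠ 0, so this unfolding has rank ≥ 3; CP rank is at least every unfolding rank, so rank(T) ≥ 3. (This is only a lower bound: in general the CP rank may exceed every unfolding rank, so we still need to exhibit 3 rank-1 terms summing to T.)
Upper bound: T is a sum of 3 rank-1 terms, T = (1, 2) ⊗ (1, 1, 2) ⊗ (0, 1, 0) + (1, 2) ⊗ (2, 1, 2) ⊗ (2, -2, -1) + (2, -1) ⊗ (2, 0, 1) ⊗ (0, -2, -1) (written with every a and b primitive with positive leading entry and the scale carried by c; CP decompositions are not unique, and this one is verified by expanding entrywise), so rank(T) ≤ 3.
These bounds meet, so rank(T) = 3.

3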